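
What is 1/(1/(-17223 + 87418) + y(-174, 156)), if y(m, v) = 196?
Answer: 70195/13758221 ≈ 0.0051020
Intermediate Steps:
1/(1/(-17223 + 87418) + y(-174, 156)) = 1/(1/(-17223 + 87418) + 196) = 1/(1/70195 + 196) = 1/(13758221/70195) = 70195/13758221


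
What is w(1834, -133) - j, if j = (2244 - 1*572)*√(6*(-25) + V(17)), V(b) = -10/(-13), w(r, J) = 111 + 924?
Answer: 1035 - 3344*I*√6305/13 ≈ 1035.0 - 20425.0*I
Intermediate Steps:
w(r, J) = 1035
V(b) = 10/13 (V(b) = -10*(-1/13) = 10/13)
j = 3344*I*√6305/13 (j = (2244 - 1*572)*√(6*(-25) + 10/13) = (2244 - 572)*√(-150 + 10/13) = 1672*√(-1940/13) = 1672*(2*I*√6305/13) = 3344*I*√6305/13 ≈ 20425.0*I)
w(1834, -133) - j = 1035 - 3344*I*√6305/13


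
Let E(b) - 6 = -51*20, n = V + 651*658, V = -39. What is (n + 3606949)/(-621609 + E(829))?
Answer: -4035268/622623 ≈ -6.4811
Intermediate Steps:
n = 428319 (n = -39 + 651*658 = -39 + 428358 = 428319)
E(b) = -1014 (E(b) = 6 - 51*20 = 6 - 1020 = -1014)
(n + 3606949)/(-621609 + E(829)) = (428319 + 3606949)/(-621609 - 1014) = 4035268/(-622623) = 4035268*(-1/622623) = -4035268/622623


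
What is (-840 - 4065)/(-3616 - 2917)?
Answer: 4905/6533 ≈ 0.75080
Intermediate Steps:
(-840 - 4065)/(-3616 - 2917) = -4905/(-6533) = -4905*(-1/6533) = 4905/6533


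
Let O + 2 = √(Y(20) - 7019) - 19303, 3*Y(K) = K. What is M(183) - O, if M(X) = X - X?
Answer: 19305 - I*√63111/3 ≈ 19305.0 - 83.74*I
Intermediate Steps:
Y(K) = K/3
M(X) = 0
O = -19305 + I*√63111/3 (O = -2 + (√((⅓)*20 - 7019) - 19303) = -2 + (√(20/3 - 7019) - 19303) = -2 + (√(-21037/3) - 19303) = -2 + (I*√63111/3 - 19303) = -2 + (-19303 + I*√63111/3) = -19305 + I*√63111/3 ≈ -19305.0 + 83.74*I)
M(183) - O = 0 - (-19305 + I*√63111/3) = 0 + (19305 - I*√63111/3) = 19305 - I*√63111/3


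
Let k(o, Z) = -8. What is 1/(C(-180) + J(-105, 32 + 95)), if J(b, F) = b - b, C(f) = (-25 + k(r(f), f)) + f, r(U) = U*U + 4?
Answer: -1/213 ≈ -0.0046948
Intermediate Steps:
r(U) = 4 + U² (r(U) = U² + 4 = 4 + U²)
C(f) = -33 + f (C(f) = (-25 - 8) + f = -33 + f)
J(b, F) = 0
1/(C(-180) + J(-105, 32 + 95)) = 1/((-33 - 180) + 0) = 1/(-213 + 0) = 1/(-213) = -1/213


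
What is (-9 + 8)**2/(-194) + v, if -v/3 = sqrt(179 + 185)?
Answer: -1/194 - 6*sqrt(91) ≈ -57.242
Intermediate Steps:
v = -6*sqrt(91) (v = -3*sqrt(179 + 185) = -6*sqrt(91) ≈ -57.236)
(-9 + 8)**2/(-194) + v = (-9 + 8)**2/(-194) - 6*sqrt(91) = (-1)**2*(-1/194) - 6*sqrt(91) = 1*(-1/194) - 6*sqrt(91) = -1/194 - 6*sqrt(91)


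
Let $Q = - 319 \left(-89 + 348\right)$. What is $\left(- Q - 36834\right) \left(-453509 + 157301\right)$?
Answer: $-13562475696$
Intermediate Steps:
$Q = -82621$ ($Q = \left(-319\right) 259 = -82621$)
$\left(- Q - 36834\right) \left(-453509 + 157301\right) = \left(\left(-1\right) \left(-82621\right) - 36834\right) \left(-453509 + 157301\right) = \left(82621 - 36834\right) \left(-296208\right) = 45787 \left(-296208\right) = -13562475696$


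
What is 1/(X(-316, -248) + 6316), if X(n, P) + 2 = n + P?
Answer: 1/5750 ≈ 0.00017391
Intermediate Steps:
X(n, P) = -2 + P + n (X(n, P) = -2 + (n + P) = -2 + (P + n) = -2 + P + n)
1/(X(-316, -248) + 6316) = 1/((-2 - 248 - 316) + 6316) = 1/(-566 + 6316) = 1/5750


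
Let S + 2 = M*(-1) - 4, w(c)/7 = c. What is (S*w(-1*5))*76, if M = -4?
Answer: 5320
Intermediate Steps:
w(c) = 7*c
S = -2 (S = -2 + (-4*(-1) - 4) = -2 + (4 - 4) = -2 + 0 = -2)
(S*w(-1*5))*76 = -14*(-1*5)*76 = -14*(-5)*76 = -2*(-35)*76 = 70*76 = 5320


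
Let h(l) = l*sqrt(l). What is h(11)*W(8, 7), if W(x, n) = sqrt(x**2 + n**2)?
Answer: 11*sqrt(1243) ≈ 387.82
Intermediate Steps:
W(x, n) = sqrt(n**2 + x**2)
h(l) = l**(3/2)
h(11)*W(8, 7) = 11**(3/2)*sqrt(7**2 + 8**2) = (11*sqrt(11))*sqrt(49 + 64) = (11*sqrt(11))*sqrt(113) = 11*sqrt(1243)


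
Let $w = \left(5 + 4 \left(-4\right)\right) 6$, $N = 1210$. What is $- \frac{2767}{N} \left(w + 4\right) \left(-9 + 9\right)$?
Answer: $0$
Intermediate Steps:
$w = -66$ ($w = \left(5 - 16\right) 6 = \left(-11\right) 6 = -66$)
$- \frac{2767}{N} \left(w + 4\right) \left(-9 + 9\right) = - \frac{2767}{1210} \left(-66 + 4\right) \left(-9 + 9\right) = \left(-2767\right) \frac{1}{1210} \left(\left(-62\right) 0\right) = \left(- \frac{2767}{1210}\right) 0 = 0$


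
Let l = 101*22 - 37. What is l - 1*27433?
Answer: -25248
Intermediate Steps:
l = 2185 (l = 2222 - 37 = 2185)
l - 1*27433 = 2185 - 1*27433 = 2185 - 27433 = -25248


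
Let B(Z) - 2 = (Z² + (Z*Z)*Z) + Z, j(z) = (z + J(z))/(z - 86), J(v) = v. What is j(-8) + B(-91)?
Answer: -35032805/47 ≈ -7.4538e+5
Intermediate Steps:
j(z) = 2*z/(-86 + z) (j(z) = (z + z)/(z - 86) = (2*z)/(-86 + z) = 2*z/(-86 + z))
B(Z) = 2 + Z + Z² + Z³ (B(Z) = 2 + ((Z² + (Z*Z)*Z) + Z) = 2 + ((Z² + Z²*Z) + Z) = 2 + ((Z² + Z³) + Z) = 2 + (Z + Z² + Z³) = 2 + Z + Z² + Z³)
j(-8) + B(-91) = 2*(-8)/(-86 - 8) + (2 - 91 + (-91)² + (-91)³) = 2*(-8)/(-94) + (2 - 91 + 8281 - 753571) = 2*(-8)*(-1/94) - 745379 = 8/47 - 745379 = -35032805/47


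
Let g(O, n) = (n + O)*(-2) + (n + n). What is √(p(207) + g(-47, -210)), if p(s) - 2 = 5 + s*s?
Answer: 5*√1718 ≈ 207.24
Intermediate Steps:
p(s) = 7 + s² (p(s) = 2 + (5 + s*s) = 2 + (5 + s²) = 7 + s²)
g(O, n) = -2*O (g(O, n) = (O + n)*(-2) + 2*n = (-2*O - 2*n) + 2*n = -2*O)
√(p(207) + g(-47, -210)) = √((7 + 207²) - 2*(-47)) = √((7 + 42849) + 94) = √(42856 + 94) = √42950 = 5*√1718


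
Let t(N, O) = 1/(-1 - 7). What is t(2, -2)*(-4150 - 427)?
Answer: 4577/8 ≈ 572.13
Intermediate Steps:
t(N, O) = -⅛ (t(N, O) = 1/(-8) = -⅛)
t(2, -2)*(-4150 - 427) = -(-4150 - 427)/8 = -⅛*(-4577) = 4577/8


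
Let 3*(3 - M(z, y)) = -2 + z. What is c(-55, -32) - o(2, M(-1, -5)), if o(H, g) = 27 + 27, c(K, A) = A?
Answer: -86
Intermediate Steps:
M(z, y) = 11/3 - z/3 (M(z, y) = 3 - (-2 + z)/3 = 3 + (⅔ - z/3) = 11/3 - z/3)
o(H, g) = 54
c(-55, -32) - o(2, M(-1, -5)) = -32 - 1*54 = -32 - 54 = -86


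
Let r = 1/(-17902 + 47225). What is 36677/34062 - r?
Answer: 153635087/142685718 ≈ 1.0767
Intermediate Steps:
r = 1/29323 ≈ 3.4103e-5
36677/34062 - r = 36677/34062 - 1*1/29323 = 36677*(1/34062) - 1/29323 = 36677/34062 - 1/29323 = 153635087/142685718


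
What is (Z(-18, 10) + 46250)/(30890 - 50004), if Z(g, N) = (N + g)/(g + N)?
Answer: -46251/19114 ≈ -2.4197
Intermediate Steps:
Z(g, N) = 1 (Z(g, N) = (N + g)/(N + g) = 1)
(Z(-18, 10) + 46250)/(30890 - 50004) = (1 + 46250)/(30890 - 50004) = 46251/(-19114) = 46251*(-1/19114) = -46251/19114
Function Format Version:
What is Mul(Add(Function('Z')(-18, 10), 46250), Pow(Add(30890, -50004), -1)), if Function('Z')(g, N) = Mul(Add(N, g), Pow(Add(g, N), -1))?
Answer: Rational(-46251, 19114) ≈ -2.4197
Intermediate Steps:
Function('Z')(g, N) = 1 (Function('Z')(g, N) = Mul(Add(N, g), Pow(Add(N, g), -1)) = 1)
Mul(Add(Function('Z')(-18, 10), 46250), Pow(Add(30890, -50004), -1)) = Mul(Add(1, 46250), Pow(Add(30890, -50004), -1)) = Mul(46251, Pow(-19114, -1)) = Mul(46251, Rational(-1, 19114)) = Rational(-46251, 19114)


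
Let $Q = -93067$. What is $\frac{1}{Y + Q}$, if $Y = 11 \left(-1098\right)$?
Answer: $- \frac{1}{105145} \approx -9.5107 \cdot 10^{-6}$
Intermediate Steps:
$Y = -12078$
$\frac{1}{Y + Q} = \frac{1}{-12078 - 93067} = \frac{1}{-105145} = - \frac{1}{105145}$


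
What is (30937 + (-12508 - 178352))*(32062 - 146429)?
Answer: 18289913741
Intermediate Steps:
(30937 + (-12508 - 178352))*(32062 - 146429) = (30937 - 190860)*(-114367) = -159923*(-114367) = 18289913741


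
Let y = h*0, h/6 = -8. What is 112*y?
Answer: 0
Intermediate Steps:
h = -48 (h = 6*(-8) = -48)
y = 0 (y = -48*0 = 0)
112*y = 112*0 = 0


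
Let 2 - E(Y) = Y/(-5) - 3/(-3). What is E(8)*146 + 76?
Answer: 2278/5 ≈ 455.60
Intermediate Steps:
E(Y) = 1 + Y/5 (E(Y) = 2 - (Y/(-5) - 3/(-3)) = 2 - (Y*(-⅕) - 3*(-⅓)) = 2 - (-Y/5 + 1) = 2 - (1 - Y/5) = 2 + (-1 + Y/5) = 1 + Y/5)
E(8)*146 + 76 = (1 + (⅕)*8)*146 + 76 = (1 + 8/5)*146 + 76 = (13/5)*146 + 76 = 1898/5 + 76 = 2278/5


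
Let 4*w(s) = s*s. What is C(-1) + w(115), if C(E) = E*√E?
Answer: 13225/4 - I ≈ 3306.3 - 1.0*I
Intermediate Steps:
C(E) = E^(3/2)
w(s) = s²/4 (w(s) = (s*s)/4 = s²/4)
C(-1) + w(115) = (-1)^(3/2) + (¼)*115² = -I + (¼)*13225 = -I + 13225/4 = 13225/4 - I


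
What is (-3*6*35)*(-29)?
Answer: 18270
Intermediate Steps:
(-3*6*35)*(-29) = -18*35*(-29) = -630*(-29) = 18270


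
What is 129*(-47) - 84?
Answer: -6147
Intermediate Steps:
129*(-47) - 84 = -6063 - 84 = -6147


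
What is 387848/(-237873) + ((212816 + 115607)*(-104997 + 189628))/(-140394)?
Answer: -734631004603129/3710660218 ≈ -1.9798e+5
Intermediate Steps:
387848/(-237873) + ((212816 + 115607)*(-104997 + 189628))/(-140394) = 387848*(-1/237873) + (328423*84631)*(-1/140394) = -387848/237873 + 27794766913*(-1/140394) = -387848/237873 - 27794766913/140394 = -734631004603129/3710660218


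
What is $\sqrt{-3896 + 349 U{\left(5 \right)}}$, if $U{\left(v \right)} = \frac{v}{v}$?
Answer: $i \sqrt{3547} \approx 59.557 i$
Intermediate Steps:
$U{\left(v \right)} = 1$
$\sqrt{-3896 + 349 U{\left(5 \right)}} = \sqrt{-3896 + 349 \cdot 1} = \sqrt{-3896 + 349} = \sqrt{-3547} = i \sqrt{3547}$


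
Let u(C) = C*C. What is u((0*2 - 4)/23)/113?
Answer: 16/59777 ≈ 0.00026766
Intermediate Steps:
u(C) = C**2
u((0*2 - 4)/23)/113 = ((0*2 - 4)/23)**2/113 = ((0 - 4)*(1/23))**2*(1/113) = (-4*1/23)**2*(1/113) = (-4/23)**2*(1/113) = (16/529)*(1/113) = 16/59777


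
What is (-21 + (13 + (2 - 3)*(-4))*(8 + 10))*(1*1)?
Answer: 285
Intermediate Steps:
(-21 + (13 + (2 - 3)*(-4))*(8 + 10))*(1*1) = (-21 + (13 - 1*(-4))*18)*1 = (-21 + (13 + 4)*18)*1 = (-21 + 17*18)*1 = (-21 + 306)*1 = 285*1 = 285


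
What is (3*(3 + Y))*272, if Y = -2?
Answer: 816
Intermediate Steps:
(3*(3 + Y))*272 = (3*(3 - 2))*272 = (3*1)*272 = 3*272 = 816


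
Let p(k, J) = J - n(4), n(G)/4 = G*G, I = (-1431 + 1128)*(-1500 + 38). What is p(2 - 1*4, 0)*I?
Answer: -28351104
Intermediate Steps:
I = 442986 (I = -303*(-1462) = 442986)
n(G) = 4*G² (n(G) = 4*(G*G) = 4*G²)
p(k, J) = -64 + J (p(k, J) = J - 4*4² = J - 4*16 = J - 1*64 = J - 64 = -64 + J)
p(2 - 1*4, 0)*I = (-64 + 0)*442986 = -64*442986 = -28351104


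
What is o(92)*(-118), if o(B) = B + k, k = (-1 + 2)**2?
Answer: -10974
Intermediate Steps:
k = 1 (k = 1**2 = 1)
o(B) = 1 + B (o(B) = B + 1 = 1 + B)
o(92)*(-118) = (1 + 92)*(-118) = 93*(-118) = -10974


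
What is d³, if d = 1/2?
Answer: ⅛ ≈ 0.12500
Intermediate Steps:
d = ½ ≈ 0.50000
d³ = (½)³ = ⅛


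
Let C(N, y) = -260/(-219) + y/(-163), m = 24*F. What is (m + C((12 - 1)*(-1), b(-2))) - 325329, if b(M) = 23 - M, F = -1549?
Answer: -12940304080/35697 ≈ -3.6250e+5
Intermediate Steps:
m = -37176 (m = 24*(-1549) = -37176)
C(N, y) = 260/219 - y/163 (C(N, y) = -260*(-1/219) + y*(-1/163) = 260/219 - y/163)
(m + C((12 - 1)*(-1), b(-2))) - 325329 = (-37176 + (260/219 - (23 - 1*(-2))/163)) - 325329 = (-37176 + (260/219 - (23 + 2)/163)) - 325329 = (-37176 + (260/219 - 1/163*25)) - 325329 = (-37176 + (260/219 - 25/163)) - 325329 = (-37176 + 36905/35697) - 325329 = -1327034767/35697 - 325329 = -12940304080/35697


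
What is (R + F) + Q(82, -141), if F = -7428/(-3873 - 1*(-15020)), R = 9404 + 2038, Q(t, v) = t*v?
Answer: -1345068/11147 ≈ -120.67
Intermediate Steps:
R = 11442
F = -7428/11147 (F = -7428/(-3873 + 15020) = -7428/11147 ≈ -0.66637)
(R + F) + Q(82, -141) = (11442 - 7428/11147) + 82*(-141) = 127536546/11147 - 11562 = -1345068/11147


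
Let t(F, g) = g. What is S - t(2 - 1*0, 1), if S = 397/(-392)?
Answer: -789/392 ≈ -2.0128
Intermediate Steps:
S = -397/392 (S = 397*(-1/392) = -397/392 ≈ -1.0128)
S - t(2 - 1*0, 1) = -397/392 - 1*1 = -397/392 - 1 = -789/392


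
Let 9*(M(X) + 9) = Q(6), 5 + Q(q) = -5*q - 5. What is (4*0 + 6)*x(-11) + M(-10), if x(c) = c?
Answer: -715/9 ≈ -79.444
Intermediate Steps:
Q(q) = -10 - 5*q (Q(q) = -5 + (-5*q - 5) = -5 + (-5 - 5*q) = -10 - 5*q)
M(X) = -121/9 (M(X) = -9 + (-10 - 5*6)/9 = -9 + (-10 - 30)/9 = -9 + (⅑)*(-40) = -9 - 40/9 = -121/9)
(4*0 + 6)*x(-11) + M(-10) = (4*0 + 6)*(-11) - 121/9 = (0 + 6)*(-11) - 121/9 = 6*(-11) - 121/9 = -66 - 121/9 = -715/9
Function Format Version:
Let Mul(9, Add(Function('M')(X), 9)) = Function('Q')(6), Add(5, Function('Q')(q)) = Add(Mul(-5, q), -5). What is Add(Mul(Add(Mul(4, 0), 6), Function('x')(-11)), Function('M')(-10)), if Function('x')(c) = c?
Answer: Rational(-715, 9) ≈ -79.444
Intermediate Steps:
Function('Q')(q) = Add(-10, Mul(-5, q)) (Function('Q')(q) = Add(-5, Add(Mul(-5, q), -5)) = Add(-5, Add(-5, Mul(-5, q))) = Add(-10, Mul(-5, q)))
Function('M')(X) = Rational(-121, 9) (Function('M')(X) = Add(-9, Mul(Rational(1, 9), Add(-10, Mul(-5, 6)))) = Add(-9, Mul(Rational(1, 9), Add(-10, -30))) = Add(-9, Mul(Rational(1, 9), -40)) = Add(-9, Rational(-40, 9)) = Rational(-121, 9))
Add(Mul(Add(Mul(4, 0), 6), Function('x')(-11)), Function('M')(-10)) = Add(Mul(Add(Mul(4, 0), 6), -11), Rational(-121, 9)) = Add(Mul(Add(0, 6), -11), Rational(-121, 9)) = Add(Mul(6, -11), Rational(-121, 9)) = Add(-66, Rational(-121, 9)) = Rational(-715, 9)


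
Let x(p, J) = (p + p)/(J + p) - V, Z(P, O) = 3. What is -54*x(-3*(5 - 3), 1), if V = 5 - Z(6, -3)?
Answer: -108/5 ≈ -21.600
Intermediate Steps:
V = 2 (V = 5 - 1*3 = 5 - 3 = 2)
x(p, J) = -2 + 2*p/(J + p) (x(p, J) = (p + p)/(J + p) - 1*2 = (2*p)/(J + p) - 2 = 2*p/(J + p) - 2 = -2 + 2*p/(J + p))
-54*x(-3*(5 - 3), 1) = -(-108)/(1 - 3*(5 - 3)) = -(-108)/(1 - 3*2) = -(-108)/(1 - 6) = -(-108)/(-5) = -(-108)*(-1)/5 = -54*2/5 = -108/5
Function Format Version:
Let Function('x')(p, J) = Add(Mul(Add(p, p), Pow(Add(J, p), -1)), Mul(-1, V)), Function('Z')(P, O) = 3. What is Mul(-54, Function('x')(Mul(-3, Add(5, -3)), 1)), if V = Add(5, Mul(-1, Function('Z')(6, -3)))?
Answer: Rational(-108, 5) ≈ -21.600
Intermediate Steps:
V = 2 (V = Add(5, Mul(-1, 3)) = Add(5, -3) = 2)
Function('x')(p, J) = Add(-2, Mul(2, p, Pow(Add(J, p), -1))) (Function('x')(p, J) = Add(Mul(Add(p, p), Pow(Add(J, p), -1)), Mul(-1, 2)) = Add(Mul(Mul(2, p), Pow(Add(J, p), -1)), -2) = Add(Mul(2, p, Pow(Add(J, p), -1)), -2) = Add(-2, Mul(2, p, Pow(Add(J, p), -1))))
Mul(-54, Function('x')(Mul(-3, Add(5, -3)), 1)) = Mul(-54, Mul(-2, 1, Pow(Add(1, Mul(-3, Add(5, -3))), -1))) = Mul(-54, Mul(-2, 1, Pow(Add(1, Mul(-3, 2)), -1))) = Mul(-54, Mul(-2, 1, Pow(Add(1, -6), -1))) = Mul(-54, Mul(-2, 1, Pow(-5, -1))) = Mul(-54, Mul(-2, 1, Rational(-1, 5))) = Mul(-54, Rational(2, 5)) = Rational(-108, 5)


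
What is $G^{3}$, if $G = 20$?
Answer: $8000$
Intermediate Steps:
$G^{3} = 20^{3} = 8000$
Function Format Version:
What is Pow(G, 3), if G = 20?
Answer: 8000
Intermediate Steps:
Pow(G, 3) = Pow(20, 3) = 8000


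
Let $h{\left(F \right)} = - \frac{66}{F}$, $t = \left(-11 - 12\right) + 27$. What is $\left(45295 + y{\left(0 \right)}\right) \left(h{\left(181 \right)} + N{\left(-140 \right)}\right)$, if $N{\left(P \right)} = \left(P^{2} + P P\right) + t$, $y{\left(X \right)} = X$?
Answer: $\frac{321406888110}{181} \approx 1.7757 \cdot 10^{9}$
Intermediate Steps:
$t = 4$ ($t = -23 + 27 = 4$)
$N{\left(P \right)} = 4 + 2 P^{2}$ ($N{\left(P \right)} = \left(P^{2} + P P\right) + 4 = \left(P^{2} + P^{2}\right) + 4 = 2 P^{2} + 4 = 4 + 2 P^{2}$)
$\left(45295 + y{\left(0 \right)}\right) \left(h{\left(181 \right)} + N{\left(-140 \right)}\right) = \left(45295 + 0\right) \left(- \frac{66}{181} + \left(4 + 2 \left(-140\right)^{2}\right)\right) = 45295 \left(\left(-66\right) \frac{1}{181} + \left(4 + 2 \cdot 19600\right)\right) = 45295 \left(- \frac{66}{181} + \left(4 + 39200\right)\right) = 45295 \left(- \frac{66}{181} + 39204\right) = 45295 \cdot \frac{7095858}{181} = \frac{321406888110}{181}$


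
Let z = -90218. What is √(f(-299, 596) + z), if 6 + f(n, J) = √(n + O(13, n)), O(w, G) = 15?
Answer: √(-90224 + 2*I*√71) ≈ 0.028 + 300.37*I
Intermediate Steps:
f(n, J) = -6 + √(15 + n) (f(n, J) = -6 + √(n + 15) = -6 + √(15 + n))
√(f(-299, 596) + z) = √((-6 + √(15 - 299)) - 90218) = √((-6 + √(-284)) - 90218) = √((-6 + 2*I*√71) - 90218) = √(-90224 + 2*I*√71)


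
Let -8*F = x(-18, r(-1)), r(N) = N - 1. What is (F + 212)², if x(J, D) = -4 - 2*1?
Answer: 724201/16 ≈ 45263.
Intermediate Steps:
r(N) = -1 + N
x(J, D) = -6 (x(J, D) = -4 - 2 = -6)
F = ¾ (F = -⅛*(-6) = ¾ ≈ 0.75000)
(F + 212)² = (¾ + 212)² = (851/4)² = 724201/16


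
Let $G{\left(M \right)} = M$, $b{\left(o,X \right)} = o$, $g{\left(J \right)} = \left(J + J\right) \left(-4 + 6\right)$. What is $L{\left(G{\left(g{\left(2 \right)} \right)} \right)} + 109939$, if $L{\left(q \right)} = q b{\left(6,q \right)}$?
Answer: $109987$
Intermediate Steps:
$g{\left(J \right)} = 4 J$ ($g{\left(J \right)} = 2 J 2 = 4 J$)
$L{\left(q \right)} = 6 q$ ($L{\left(q \right)} = q 6 = 6 q$)
$L{\left(G{\left(g{\left(2 \right)} \right)} \right)} + 109939 = 6 \cdot 4 \cdot 2 + 109939 = 6 \cdot 8 + 109939 = 48 + 109939 = 109987$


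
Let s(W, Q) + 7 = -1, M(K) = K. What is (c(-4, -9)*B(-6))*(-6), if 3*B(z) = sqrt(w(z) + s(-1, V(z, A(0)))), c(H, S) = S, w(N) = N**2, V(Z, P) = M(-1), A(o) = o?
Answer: 36*sqrt(7) ≈ 95.247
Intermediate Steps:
V(Z, P) = -1
s(W, Q) = -8 (s(W, Q) = -7 - 1 = -8)
B(z) = sqrt(-8 + z**2)/3 (B(z) = sqrt(z**2 - 8)/3 = sqrt(-8 + z**2)/3)
(c(-4, -9)*B(-6))*(-6) = -3*sqrt(-8 + (-6)**2)*(-6) = -3*sqrt(-8 + 36)*(-6) = -3*sqrt(28)*(-6) = -3*2*sqrt(7)*(-6) = -6*sqrt(7)*(-6) = 36*sqrt(7)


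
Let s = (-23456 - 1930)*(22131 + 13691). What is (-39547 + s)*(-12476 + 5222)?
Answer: 6596909750106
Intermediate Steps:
s = -909377292 (s = -25386*35822 = -909377292)
(-39547 + s)*(-12476 + 5222) = (-39547 - 909377292)*(-12476 + 5222) = -909416839*(-7254) = 6596909750106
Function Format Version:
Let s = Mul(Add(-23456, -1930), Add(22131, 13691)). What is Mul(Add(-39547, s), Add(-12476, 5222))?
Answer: 6596909750106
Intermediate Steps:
s = -909377292 (s = Mul(-25386, 35822) = -909377292)
Mul(Add(-39547, s), Add(-12476, 5222)) = Mul(Add(-39547, -909377292), Add(-12476, 5222)) = Mul(-909416839, -7254) = 6596909750106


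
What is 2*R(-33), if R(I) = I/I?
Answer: 2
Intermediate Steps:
R(I) = 1
2*R(-33) = 2*1 = 2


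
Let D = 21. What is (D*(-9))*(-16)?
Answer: 3024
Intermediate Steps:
(D*(-9))*(-16) = (21*(-9))*(-16) = -189*(-16) = 3024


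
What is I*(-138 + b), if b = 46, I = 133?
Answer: -12236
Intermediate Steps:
I*(-138 + b) = 133*(-138 + 46) = 133*(-92) = -12236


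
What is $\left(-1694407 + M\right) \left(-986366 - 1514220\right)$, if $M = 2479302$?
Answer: $-1962697448470$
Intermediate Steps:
$\left(-1694407 + M\right) \left(-986366 - 1514220\right) = \left(-1694407 + 2479302\right) \left(-986366 - 1514220\right) = 784895 \left(-2500586\right) = -1962697448470$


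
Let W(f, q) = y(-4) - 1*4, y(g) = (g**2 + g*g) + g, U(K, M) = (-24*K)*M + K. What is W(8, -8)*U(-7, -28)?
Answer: -113064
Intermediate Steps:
U(K, M) = K - 24*K*M (U(K, M) = -24*K*M + K = K - 24*K*M)
y(g) = g + 2*g**2 (y(g) = (g**2 + g**2) + g = 2*g**2 + g = g + 2*g**2)
W(f, q) = 24 (W(f, q) = -4*(1 + 2*(-4)) - 1*4 = -4*(1 - 8) - 4 = -4*(-7) - 4 = 28 - 4 = 24)
W(8, -8)*U(-7, -28) = 24*(-7*(1 - 24*(-28))) = 24*(-7*(1 + 672)) = 24*(-7*673) = 24*(-4711) = -113064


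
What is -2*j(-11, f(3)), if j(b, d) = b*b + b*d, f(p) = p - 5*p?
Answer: -506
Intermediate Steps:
f(p) = -4*p
j(b, d) = b² + b*d
-2*j(-11, f(3)) = -(-22)*(-11 - 4*3) = -(-22)*(-11 - 12) = -(-22)*(-23) = -2*253 = -506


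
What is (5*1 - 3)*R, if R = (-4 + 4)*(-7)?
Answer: 0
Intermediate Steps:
R = 0 (R = 0*(-7) = 0)
(5*1 - 3)*R = (5*1 - 3)*0 = (5 - 3)*0 = 2*0 = 0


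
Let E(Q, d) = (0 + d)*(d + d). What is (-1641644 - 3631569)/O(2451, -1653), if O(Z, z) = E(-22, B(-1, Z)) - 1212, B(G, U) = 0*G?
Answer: 5273213/1212 ≈ 4350.8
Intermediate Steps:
B(G, U) = 0
E(Q, d) = 2*d² (E(Q, d) = d*(2*d) = 2*d²)
O(Z, z) = -1212 (O(Z, z) = 2*0² - 1212 = 2*0 - 1212 = 0 - 1212 = -1212)
(-1641644 - 3631569)/O(2451, -1653) = (-1641644 - 3631569)/(-1212) = -5273213*(-1/1212) = 5273213/1212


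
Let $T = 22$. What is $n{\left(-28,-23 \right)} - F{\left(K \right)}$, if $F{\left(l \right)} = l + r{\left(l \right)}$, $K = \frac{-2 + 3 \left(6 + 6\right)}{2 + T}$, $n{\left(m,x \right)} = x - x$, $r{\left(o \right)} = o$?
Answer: $- \frac{17}{6} \approx -2.8333$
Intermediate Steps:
$n{\left(m,x \right)} = 0$
$K = \frac{17}{12}$ ($K = \frac{-2 + 3 \left(6 + 6\right)}{2 + 22} = \frac{-2 + 3 \cdot 12}{24} = \left(-2 + 36\right) \frac{1}{24} = 34 \cdot \frac{1}{24} = \frac{17}{12} \approx 1.4167$)
$F{\left(l \right)} = 2 l$ ($F{\left(l \right)} = l + l = 2 l$)
$n{\left(-28,-23 \right)} - F{\left(K \right)} = 0 - 2 \cdot \frac{17}{12} = 0 - \frac{17}{6} = - \frac{17}{6}$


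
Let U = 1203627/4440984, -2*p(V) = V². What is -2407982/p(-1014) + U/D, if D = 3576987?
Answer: 708363301914934513/151233751289191896 ≈ 4.6839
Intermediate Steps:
p(V) = -V²/2
U = 401209/1480328 (U = 1203627*(1/4440984) = 401209/1480328 ≈ 0.27103)
-2407982/p(-1014) + U/D = -2407982/((-½*(-1014)²)) + (401209/1480328)/3576987 = -2407982/((-½*1028196)) + (401209/1480328)*(1/3576987) = -2407982/(-514098) + 401209/5295114011736 = -2407982*(-1/514098) + 401209/5295114011736 = 1203991/257049 + 401209/5295114011736 = 708363301914934513/151233751289191896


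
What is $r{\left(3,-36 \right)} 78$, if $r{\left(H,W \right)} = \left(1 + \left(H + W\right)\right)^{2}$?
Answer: $79872$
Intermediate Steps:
$r{\left(H,W \right)} = \left(1 + H + W\right)^{2}$
$r{\left(3,-36 \right)} 78 = \left(1 + 3 - 36\right)^{2} \cdot 78 = \left(-32\right)^{2} \cdot 78 = 1024 \cdot 78 = 79872$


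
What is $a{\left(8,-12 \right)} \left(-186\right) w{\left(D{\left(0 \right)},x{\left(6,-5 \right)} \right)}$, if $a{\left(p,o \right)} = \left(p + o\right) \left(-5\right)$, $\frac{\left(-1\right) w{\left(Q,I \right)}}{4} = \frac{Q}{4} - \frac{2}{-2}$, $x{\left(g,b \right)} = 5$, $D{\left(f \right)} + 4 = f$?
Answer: $0$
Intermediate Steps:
$D{\left(f \right)} = -4 + f$
$w{\left(Q,I \right)} = -4 - Q$ ($w{\left(Q,I \right)} = - 4 \left(\frac{Q}{4} - \frac{2}{-2}\right) = - 4 \left(Q \frac{1}{4} - -1\right) = - 4 \left(\frac{Q}{4} + 1\right) = - 4 \left(1 + \frac{Q}{4}\right) = -4 - Q$)
$a{\left(p,o \right)} = - 5 o - 5 p$ ($a{\left(p,o \right)} = \left(o + p\right) \left(-5\right) = - 5 o - 5 p$)
$a{\left(8,-12 \right)} \left(-186\right) w{\left(D{\left(0 \right)},x{\left(6,-5 \right)} \right)} = \left(\left(-5\right) \left(-12\right) - 40\right) \left(-186\right) \left(-4 - \left(-4 + 0\right)\right) = \left(60 - 40\right) \left(-186\right) \left(-4 - -4\right) = 20 \left(-186\right) \left(-4 + 4\right) = \left(-3720\right) 0 = 0$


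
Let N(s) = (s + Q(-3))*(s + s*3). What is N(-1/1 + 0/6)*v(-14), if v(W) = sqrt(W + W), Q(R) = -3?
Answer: 32*I*sqrt(7) ≈ 84.664*I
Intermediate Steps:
N(s) = 4*s*(-3 + s) (N(s) = (s - 3)*(s + s*3) = (-3 + s)*(s + 3*s) = (-3 + s)*(4*s) = 4*s*(-3 + s))
v(W) = sqrt(2)*sqrt(W) (v(W) = sqrt(2*W) = sqrt(2)*sqrt(W))
N(-1/1 + 0/6)*v(-14) = (4*(-1/1 + 0/6)*(-3 + (-1/1 + 0/6)))*(sqrt(2)*sqrt(-14)) = (4*(-1*1 + 0*(1/6))*(-3 + (-1*1 + 0*(1/6))))*(sqrt(2)*(I*sqrt(14))) = (4*(-1 + 0)*(-3 + (-1 + 0)))*(2*I*sqrt(7)) = (4*(-1)*(-3 - 1))*(2*I*sqrt(7)) = (4*(-1)*(-4))*(2*I*sqrt(7)) = 16*(2*I*sqrt(7)) = 32*I*sqrt(7)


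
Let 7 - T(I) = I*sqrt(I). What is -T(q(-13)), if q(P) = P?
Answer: -7 - 13*I*sqrt(13) ≈ -7.0 - 46.872*I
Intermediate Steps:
T(I) = 7 - I**(3/2) (T(I) = 7 - I*sqrt(I) = 7 - I**(3/2))
-T(q(-13)) = -(7 - (-13)**(3/2)) = -(7 - (-13)*I*sqrt(13)) = -(7 + 13*I*sqrt(13)) = -7 - 13*I*sqrt(13)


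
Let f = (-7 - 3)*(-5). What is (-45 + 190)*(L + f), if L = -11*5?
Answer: -725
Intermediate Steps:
L = -55
f = 50 (f = -10*(-5) = 50)
(-45 + 190)*(L + f) = (-45 + 190)*(-55 + 50) = 145*(-5) = -725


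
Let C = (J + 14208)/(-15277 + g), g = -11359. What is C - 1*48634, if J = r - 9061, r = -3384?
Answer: -1295416987/26636 ≈ -48634.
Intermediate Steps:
J = -12445 (J = -3384 - 9061 = -12445)
C = -1763/26636 (C = (-12445 + 14208)/(-15277 - 11359) = 1763/(-26636) = 1763*(-1/26636) = -1763/26636 ≈ -0.066189)
C - 1*48634 = -1763/26636 - 1*48634 = -1763/26636 - 48634 = -1295416987/26636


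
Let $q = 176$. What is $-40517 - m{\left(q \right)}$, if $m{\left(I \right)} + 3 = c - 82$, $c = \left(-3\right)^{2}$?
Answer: $-40441$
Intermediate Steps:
$c = 9$
$m{\left(I \right)} = -76$ ($m{\left(I \right)} = -3 + \left(9 - 82\right) = -3 - 73 = -76$)
$-40517 - m{\left(q \right)} = -40517 - -76 = -40517 + 76 = -40441$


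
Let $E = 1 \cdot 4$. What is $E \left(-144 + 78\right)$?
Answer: $-264$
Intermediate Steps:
$E = 4$
$E \left(-144 + 78\right) = 4 \left(-144 + 78\right) = 4 \left(-66\right) = -264$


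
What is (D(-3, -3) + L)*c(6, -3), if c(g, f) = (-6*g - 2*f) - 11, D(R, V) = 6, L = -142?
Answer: 5576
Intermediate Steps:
c(g, f) = -11 - 6*g - 2*f
(D(-3, -3) + L)*c(6, -3) = (6 - 142)*(-11 - 6*6 - 2*(-3)) = -136*(-11 - 36 + 6) = -136*(-41) = 5576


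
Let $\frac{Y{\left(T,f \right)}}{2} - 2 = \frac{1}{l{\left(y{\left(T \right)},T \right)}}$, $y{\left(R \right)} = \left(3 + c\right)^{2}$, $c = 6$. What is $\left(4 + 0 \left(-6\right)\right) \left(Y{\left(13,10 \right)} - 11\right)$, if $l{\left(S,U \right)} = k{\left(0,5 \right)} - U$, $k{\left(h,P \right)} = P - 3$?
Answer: $- \frac{316}{11} \approx -28.727$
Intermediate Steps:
$k{\left(h,P \right)} = -3 + P$ ($k{\left(h,P \right)} = P - 3 = -3 + P$)
$y{\left(R \right)} = 81$ ($y{\left(R \right)} = \left(3 + 6\right)^{2} = 9^{2} = 81$)
$l{\left(S,U \right)} = 2 - U$ ($l{\left(S,U \right)} = \left(-3 + 5\right) - U = 2 - U$)
$Y{\left(T,f \right)} = 4 + \frac{2}{2 - T}$
$\left(4 + 0 \left(-6\right)\right) \left(Y{\left(13,10 \right)} - 11\right) = \left(4 + 0 \left(-6\right)\right) \left(\frac{2 \left(-5 + 2 \cdot 13\right)}{-2 + 13} - 11\right) = \left(4 + 0\right) \left(\frac{2 \left(-5 + 26\right)}{11} - 11\right) = 4 \left(2 \cdot \frac{1}{11} \cdot 21 - 11\right) = 4 \left(\frac{42}{11} - 11\right) = 4 \left(- \frac{79}{11}\right) = - \frac{316}{11}$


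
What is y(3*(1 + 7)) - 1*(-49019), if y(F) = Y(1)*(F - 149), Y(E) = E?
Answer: 48894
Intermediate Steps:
y(F) = -149 + F (y(F) = 1*(F - 149) = 1*(-149 + F) = -149 + F)
y(3*(1 + 7)) - 1*(-49019) = (-149 + 3*(1 + 7)) - 1*(-49019) = (-149 + 3*8) + 49019 = (-149 + 24) + 49019 = -125 + 49019 = 48894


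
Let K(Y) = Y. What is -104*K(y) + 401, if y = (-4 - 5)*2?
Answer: 2273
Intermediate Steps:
y = -18 (y = -9*2 = -18)
-104*K(y) + 401 = -104*(-18) + 401 = 1872 + 401 = 2273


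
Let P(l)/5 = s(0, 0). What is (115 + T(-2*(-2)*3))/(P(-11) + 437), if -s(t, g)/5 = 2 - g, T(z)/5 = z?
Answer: 175/387 ≈ 0.45220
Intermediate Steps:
T(z) = 5*z
s(t, g) = -10 + 5*g (s(t, g) = -5*(2 - g) = -10 + 5*g)
P(l) = -50 (P(l) = 5*(-10 + 5*0) = 5*(-10 + 0) = 5*(-10) = -50)
(115 + T(-2*(-2)*3))/(P(-11) + 437) = (115 + 5*(-2*(-2)*3))/(-50 + 437) = (115 + 5*(4*3))/387 = (115 + 5*12)*(1/387) = (115 + 60)*(1/387) = 175*(1/387) = 175/387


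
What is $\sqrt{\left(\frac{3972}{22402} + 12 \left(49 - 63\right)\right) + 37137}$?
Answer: $\frac{3 \sqrt{515360194195}}{11201} \approx 192.27$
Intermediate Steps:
$\sqrt{\left(\frac{3972}{22402} + 12 \left(49 - 63\right)\right) + 37137} = \sqrt{\left(3972 \cdot \frac{1}{22402} + 12 \left(-14\right)\right) + 37137} = \sqrt{\left(\frac{1986}{11201} - 168\right) + 37137} = \sqrt{- \frac{1879782}{11201} + 37137} = \sqrt{\frac{414091755}{11201}} = \frac{3 \sqrt{515360194195}}{11201}$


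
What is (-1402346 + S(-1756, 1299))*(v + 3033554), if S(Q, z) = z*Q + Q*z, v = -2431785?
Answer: -3589211483746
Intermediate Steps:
S(Q, z) = 2*Q*z (S(Q, z) = Q*z + Q*z = 2*Q*z)
(-1402346 + S(-1756, 1299))*(v + 3033554) = (-1402346 + 2*(-1756)*1299)*(-2431785 + 3033554) = (-1402346 - 4562088)*601769 = -5964434*601769 = -3589211483746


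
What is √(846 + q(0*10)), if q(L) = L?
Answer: 3*√94 ≈ 29.086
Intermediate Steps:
√(846 + q(0*10)) = √(846 + 0*10) = √(846 + 0) = √846 = 3*√94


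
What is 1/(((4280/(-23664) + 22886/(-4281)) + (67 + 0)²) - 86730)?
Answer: -1407022/115722672649 ≈ -1.2159e-5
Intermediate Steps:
1/(((4280/(-23664) + 22886/(-4281)) + (67 + 0)²) - 86730) = 1/(((4280*(-1/23664) + 22886*(-1/4281)) + 67²) - 86730) = 1/(((-535/2958 - 22886/4281) + 4489) - 86730) = 1/((-7776347/1407022 + 4489) - 86730) = 1/(6308345411/1407022 - 86730) = 1/(-115722672649/1407022) = -1407022/115722672649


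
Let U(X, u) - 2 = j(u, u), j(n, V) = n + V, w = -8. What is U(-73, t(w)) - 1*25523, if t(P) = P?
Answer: -25537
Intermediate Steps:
j(n, V) = V + n
U(X, u) = 2 + 2*u (U(X, u) = 2 + (u + u) = 2 + 2*u)
U(-73, t(w)) - 1*25523 = (2 + 2*(-8)) - 1*25523 = (2 - 16) - 25523 = -14 - 25523 = -25537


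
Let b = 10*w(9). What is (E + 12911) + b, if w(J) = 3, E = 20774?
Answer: 33715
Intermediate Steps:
b = 30 (b = 10*3 = 30)
(E + 12911) + b = (20774 + 12911) + 30 = 33685 + 30 = 33715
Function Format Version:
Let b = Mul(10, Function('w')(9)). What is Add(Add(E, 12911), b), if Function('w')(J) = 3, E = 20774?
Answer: 33715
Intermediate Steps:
b = 30 (b = Mul(10, 3) = 30)
Add(Add(E, 12911), b) = Add(Add(20774, 12911), 30) = Add(33685, 30) = 33715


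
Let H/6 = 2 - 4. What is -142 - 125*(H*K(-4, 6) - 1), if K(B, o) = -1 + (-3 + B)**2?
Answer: 71983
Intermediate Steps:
H = -12 (H = 6*(2 - 4) = 6*(-2) = -12)
-142 - 125*(H*K(-4, 6) - 1) = -142 - 125*(-12*(-1 + (-3 - 4)**2) - 1) = -142 - 125*(-12*(-1 + (-7)**2) - 1) = -142 - 125*(-12*(-1 + 49) - 1) = -142 - 125*(-12*48 - 1) = -142 - 125*(-576 - 1) = -142 - 125*(-577) = -142 + 72125 = 71983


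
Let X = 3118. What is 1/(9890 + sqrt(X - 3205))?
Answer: 9890/97812187 - I*sqrt(87)/97812187 ≈ 0.00010111 - 9.536e-8*I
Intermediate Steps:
1/(9890 + sqrt(X - 3205)) = 1/(9890 + sqrt(3118 - 3205)) = 1/(9890 + sqrt(-87)) = 1/(9890 + I*sqrt(87))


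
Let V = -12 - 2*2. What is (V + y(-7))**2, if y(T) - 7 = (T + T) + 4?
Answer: 361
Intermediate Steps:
y(T) = 11 + 2*T (y(T) = 7 + ((T + T) + 4) = 7 + (2*T + 4) = 7 + (4 + 2*T) = 11 + 2*T)
V = -16 (V = -12 - 4 = -16)
(V + y(-7))**2 = (-16 + (11 + 2*(-7)))**2 = (-16 + (11 - 14))**2 = (-16 - 3)**2 = (-19)**2 = 361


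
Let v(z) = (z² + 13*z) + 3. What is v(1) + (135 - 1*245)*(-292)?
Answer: 32137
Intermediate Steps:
v(z) = 3 + z² + 13*z
v(1) + (135 - 1*245)*(-292) = (3 + 1² + 13*1) + (135 - 1*245)*(-292) = (3 + 1 + 13) + (135 - 245)*(-292) = 17 - 110*(-292) = 17 + 32120 = 32137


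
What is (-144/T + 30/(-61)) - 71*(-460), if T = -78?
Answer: 25900454/793 ≈ 32661.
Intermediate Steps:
(-144/T + 30/(-61)) - 71*(-460) = (-144/(-78) + 30/(-61)) - 71*(-460) = (-144*(-1/78) + 30*(-1/61)) + 32660 = (24/13 - 30/61) + 32660 = 1074/793 + 32660 = 25900454/793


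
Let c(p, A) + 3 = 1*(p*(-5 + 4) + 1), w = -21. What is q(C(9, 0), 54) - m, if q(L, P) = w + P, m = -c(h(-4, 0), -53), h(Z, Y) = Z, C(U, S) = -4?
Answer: 35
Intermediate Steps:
c(p, A) = -2 - p (c(p, A) = -3 + 1*(p*(-5 + 4) + 1) = -3 + 1*(p*(-1) + 1) = -3 + 1*(-p + 1) = -3 + 1*(1 - p) = -3 + (1 - p) = -2 - p)
m = -2 (m = -(-2 - 1*(-4)) = -(-2 + 4) = -1*2 = -2)
q(L, P) = -21 + P
q(C(9, 0), 54) - m = (-21 + 54) - 1*(-2) = 33 + 2 = 35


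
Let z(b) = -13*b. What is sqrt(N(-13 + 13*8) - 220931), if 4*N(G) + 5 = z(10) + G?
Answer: I*sqrt(220942) ≈ 470.04*I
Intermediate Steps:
N(G) = -135/4 + G/4 (N(G) = -5/4 + (-13*10 + G)/4 = -5/4 + (-130 + G)/4 = -5/4 + (-65/2 + G/4) = -135/4 + G/4)
sqrt(N(-13 + 13*8) - 220931) = sqrt((-135/4 + (-13 + 13*8)/4) - 220931) = sqrt((-135/4 + (-13 + 104)/4) - 220931) = sqrt((-135/4 + (1/4)*91) - 220931) = sqrt((-135/4 + 91/4) - 220931) = sqrt(-11 - 220931) = sqrt(-220942) = I*sqrt(220942)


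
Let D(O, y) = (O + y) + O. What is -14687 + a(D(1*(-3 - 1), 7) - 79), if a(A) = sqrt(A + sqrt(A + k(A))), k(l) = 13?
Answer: -14687 + sqrt(-80 + I*sqrt(67)) ≈ -14687.0 + 8.9559*I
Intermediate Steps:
D(O, y) = y + 2*O
a(A) = sqrt(A + sqrt(13 + A)) (a(A) = sqrt(A + sqrt(A + 13)) = sqrt(A + sqrt(13 + A)))
-14687 + a(D(1*(-3 - 1), 7) - 79) = -14687 + sqrt(((7 + 2*(1*(-3 - 1))) - 79) + sqrt(13 + ((7 + 2*(1*(-3 - 1))) - 79))) = -14687 + sqrt(((7 + 2*(1*(-4))) - 79) + sqrt(13 + ((7 + 2*(1*(-4))) - 79))) = -14687 + sqrt(((7 + 2*(-4)) - 79) + sqrt(13 + ((7 + 2*(-4)) - 79))) = -14687 + sqrt(((7 - 8) - 79) + sqrt(13 + ((7 - 8) - 79))) = -14687 + sqrt((-1 - 79) + sqrt(13 + (-1 - 79))) = -14687 + sqrt(-80 + sqrt(13 - 80)) = -14687 + sqrt(-80 + sqrt(-67)) = -14687 + sqrt(-80 + I*sqrt(67))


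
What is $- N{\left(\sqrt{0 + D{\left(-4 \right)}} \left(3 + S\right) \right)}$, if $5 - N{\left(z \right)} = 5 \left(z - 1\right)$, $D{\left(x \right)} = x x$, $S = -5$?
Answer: $-50$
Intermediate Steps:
$D{\left(x \right)} = x^{2}$
$N{\left(z \right)} = 10 - 5 z$ ($N{\left(z \right)} = 5 - 5 \left(z - 1\right) = 5 - 5 \left(-1 + z\right) = 5 - \left(-5 + 5 z\right) = 10 - 5 z$)
$- N{\left(\sqrt{0 + D{\left(-4 \right)}} \left(3 + S\right) \right)} = - (10 - 5 \sqrt{0 + \left(-4\right)^{2}} \left(3 - 5\right)) = - (10 - 5 \sqrt{0 + 16} \left(-2\right)) = - (10 - 5 \sqrt{16} \left(-2\right)) = - (10 - 5 \cdot 4 \left(-2\right)) = - (10 - -40) = - (10 + 40) = \left(-1\right) 50 = -50$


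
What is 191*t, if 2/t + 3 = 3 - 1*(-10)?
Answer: 191/5 ≈ 38.200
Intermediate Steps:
t = ⅕ (t = 2/(-3 + (3 - 1*(-10))) = 2/(-3 + (3 + 10)) = 2/(-3 + 13) = 2/10 = 2*(⅒) = ⅕ ≈ 0.20000)
191*t = 191*(⅕) = 191/5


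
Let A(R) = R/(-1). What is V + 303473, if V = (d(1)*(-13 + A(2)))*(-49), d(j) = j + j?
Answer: 304943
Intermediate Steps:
A(R) = -R (A(R) = R*(-1) = -R)
d(j) = 2*j
V = 1470 (V = ((2*1)*(-13 - 1*2))*(-49) = (2*(-13 - 2))*(-49) = (2*(-15))*(-49) = -30*(-49) = 1470)
V + 303473 = 1470 + 303473 = 304943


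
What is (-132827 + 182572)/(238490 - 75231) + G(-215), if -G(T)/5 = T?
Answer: 175553170/163259 ≈ 1075.3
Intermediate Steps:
G(T) = -5*T
(-132827 + 182572)/(238490 - 75231) + G(-215) = (-132827 + 182572)/(238490 - 75231) - 5*(-215) = 49745/163259 + 1075 = 175553170/163259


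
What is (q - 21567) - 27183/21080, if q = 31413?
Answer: 12207441/1240 ≈ 9844.7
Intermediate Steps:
(q - 21567) - 27183/21080 = (31413 - 21567) - 27183/21080 = 9846 - 27183*1/21080 = 9846 - 1599/1240 = 12207441/1240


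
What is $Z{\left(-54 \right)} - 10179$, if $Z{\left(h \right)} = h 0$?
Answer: $-10179$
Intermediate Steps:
$Z{\left(h \right)} = 0$
$Z{\left(-54 \right)} - 10179 = 0 - 10179 = -10179$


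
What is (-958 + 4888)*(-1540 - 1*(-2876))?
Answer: 5250480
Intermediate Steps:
(-958 + 4888)*(-1540 - 1*(-2876)) = 3930*(-1540 + 2876) = 3930*1336 = 5250480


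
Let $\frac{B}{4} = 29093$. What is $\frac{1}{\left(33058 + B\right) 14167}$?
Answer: $\frac{1}{2116974810} \approx 4.7237 \cdot 10^{-10}$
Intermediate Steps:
$B = 116372$ ($B = 4 \cdot 29093 = 116372$)
$\frac{1}{\left(33058 + B\right) 14167} = \frac{1}{\left(33058 + 116372\right) 14167} = \frac{1}{149430} \cdot \frac{1}{14167} = \frac{1}{2116974810}$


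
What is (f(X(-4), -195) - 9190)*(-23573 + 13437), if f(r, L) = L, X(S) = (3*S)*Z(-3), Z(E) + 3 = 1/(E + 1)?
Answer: 95126360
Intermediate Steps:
Z(E) = -3 + 1/(1 + E) (Z(E) = -3 + 1/(E + 1) = -3 + 1/(1 + E))
X(S) = -21*S/2 (X(S) = (3*S)*((-2 - 3*(-3))/(1 - 3)) = (3*S)*((-2 + 9)/(-2)) = (3*S)*(-½*7) = (3*S)*(-7/2) = -21*S/2)
(f(X(-4), -195) - 9190)*(-23573 + 13437) = (-195 - 9190)*(-23573 + 13437) = -9385*(-10136) = 95126360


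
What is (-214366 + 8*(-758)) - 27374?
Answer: -247804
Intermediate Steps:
(-214366 + 8*(-758)) - 27374 = (-214366 - 6064) - 27374 = -220430 - 27374 = -247804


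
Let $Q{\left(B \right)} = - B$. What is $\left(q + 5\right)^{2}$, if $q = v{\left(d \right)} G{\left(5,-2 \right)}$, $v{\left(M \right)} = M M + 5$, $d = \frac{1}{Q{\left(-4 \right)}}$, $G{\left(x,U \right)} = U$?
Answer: $\frac{1681}{64} \approx 26.266$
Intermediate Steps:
$d = \frac{1}{4}$ ($d = \frac{1}{\left(-1\right) \left(-4\right)} = \frac{1}{4} \approx 0.25$)
$v{\left(M \right)} = 5 + M^{2}$ ($v{\left(M \right)} = M^{2} + 5 = 5 + M^{2}$)
$q = - \frac{81}{8}$ ($q = \left(5 + \left(\frac{1}{4}\right)^{2}\right) \left(-2\right) = \left(5 + \frac{1}{16}\right) \left(-2\right) = \frac{81}{16} \left(-2\right) = - \frac{81}{8} \approx -10.125$)
$\left(q + 5\right)^{2} = \left(- \frac{81}{8} + 5\right)^{2} = \left(- \frac{41}{8}\right)^{2} = \frac{1681}{64}$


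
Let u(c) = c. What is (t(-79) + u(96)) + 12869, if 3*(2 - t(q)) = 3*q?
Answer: 13046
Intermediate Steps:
t(q) = 2 - q
(t(-79) + u(96)) + 12869 = ((2 - 1*(-79)) + 96) + 12869 = ((2 + 79) + 96) + 12869 = (81 + 96) + 12869 = 177 + 12869 = 13046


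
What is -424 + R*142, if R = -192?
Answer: -27688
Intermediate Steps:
-424 + R*142 = -424 - 192*142 = -424 - 27264 = -27688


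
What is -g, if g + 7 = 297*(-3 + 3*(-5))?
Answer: 5353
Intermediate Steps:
g = -5353 (g = -7 + 297*(-3 + 3*(-5)) = -7 + 297*(-3 - 15) = -7 + 297*(-18) = -7 - 5346 = -5353)
-g = -1*(-5353) = 5353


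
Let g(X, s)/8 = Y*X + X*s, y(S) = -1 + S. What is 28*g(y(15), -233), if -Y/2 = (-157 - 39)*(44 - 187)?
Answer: -176522304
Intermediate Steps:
Y = -56056 (Y = -2*(-157 - 39)*(44 - 187) = -(-392)*(-143) = -2*28028 = -56056)
g(X, s) = -448448*X + 8*X*s (g(X, s) = 8*(-56056*X + X*s) = -448448*X + 8*X*s)
28*g(y(15), -233) = 28*(8*(-1 + 15)*(-56056 - 233)) = 28*(8*14*(-56289)) = 28*(-6304368) = -176522304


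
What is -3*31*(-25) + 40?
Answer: 2365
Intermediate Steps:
-3*31*(-25) + 40 = -93*(-25) + 40 = 2325 + 40 = 2365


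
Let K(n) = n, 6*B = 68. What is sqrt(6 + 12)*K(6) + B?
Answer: 34/3 + 18*sqrt(2) ≈ 36.789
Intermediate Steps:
B = 34/3 (B = (1/6)*68 = 34/3 ≈ 11.333)
sqrt(6 + 12)*K(6) + B = sqrt(6 + 12)*6 + 34/3 = sqrt(18)*6 + 34/3 = (3*sqrt(2))*6 + 34/3 = 18*sqrt(2) + 34/3 = 34/3 + 18*sqrt(2)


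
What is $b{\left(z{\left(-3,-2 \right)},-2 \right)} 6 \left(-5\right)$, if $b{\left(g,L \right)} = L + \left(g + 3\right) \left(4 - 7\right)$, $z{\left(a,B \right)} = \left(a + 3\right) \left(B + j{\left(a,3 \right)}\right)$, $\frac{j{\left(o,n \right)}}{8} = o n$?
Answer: $330$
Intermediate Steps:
$j{\left(o,n \right)} = 8 n o$ ($j{\left(o,n \right)} = 8 o n = 8 n o$)
$z{\left(a,B \right)} = \left(3 + a\right) \left(B + 24 a\right)$ ($z{\left(a,B \right)} = \left(a + 3\right) \left(B + 8 \cdot 3 a\right) = \left(3 + a\right) \left(B + 24 a\right)$)
$b{\left(g,L \right)} = -9 + L - 3 g$ ($b{\left(g,L \right)} = L + \left(3 + g\right) \left(-3\right) = L - \left(9 + 3 g\right) = -9 + L - 3 g$)
$b{\left(z{\left(-3,-2 \right)},-2 \right)} 6 \left(-5\right) = \left(-9 - 2 - 3 \left(3 \left(-2\right) + 24 \left(-3\right)^{2} + 72 \left(-3\right) - -6\right)\right) 6 \left(-5\right) = \left(-9 - 2 - 3 \left(-6 + 24 \cdot 9 - 216 + 6\right)\right) \left(-30\right) = \left(-9 - 2 - 3 \left(-6 + 216 - 216 + 6\right)\right) \left(-30\right) = \left(-9 - 2 - 0\right) \left(-30\right) = \left(-9 - 2 + 0\right) \left(-30\right) = \left(-11\right) \left(-30\right) = 330$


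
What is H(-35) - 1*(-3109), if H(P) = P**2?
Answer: 4334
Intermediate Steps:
H(-35) - 1*(-3109) = (-35)**2 - 1*(-3109) = 1225 + 3109 = 4334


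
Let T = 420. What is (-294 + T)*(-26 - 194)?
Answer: -27720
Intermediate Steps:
(-294 + T)*(-26 - 194) = (-294 + 420)*(-26 - 194) = 126*(-220) = -27720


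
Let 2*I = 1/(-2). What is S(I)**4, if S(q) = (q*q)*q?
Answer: 1/16777216 ≈ 5.9605e-8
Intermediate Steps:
I = -1/4 (I = (1/2)/(-2) = (1/2)*(-1/2) = -1/4 ≈ -0.25000)
S(q) = q**3 (S(q) = q**2*q = q**3)
S(I)**4 = ((-1/4)**3)**4 = (-1/64)**4 = 1/16777216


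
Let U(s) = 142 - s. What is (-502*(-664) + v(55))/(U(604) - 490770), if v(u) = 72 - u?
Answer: -111115/163744 ≈ -0.67859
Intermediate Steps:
(-502*(-664) + v(55))/(U(604) - 490770) = (-502*(-664) + (72 - 1*55))/((142 - 1*604) - 490770) = (333328 + (72 - 55))/((142 - 604) - 490770) = (333328 + 17)/(-462 - 490770) = 333345/(-491232) = 333345*(-1/491232) = -111115/163744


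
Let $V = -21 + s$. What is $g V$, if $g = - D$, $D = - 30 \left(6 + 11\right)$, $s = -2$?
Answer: $-11730$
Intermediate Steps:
$V = -23$ ($V = -21 - 2 = -23$)
$D = -510$ ($D = \left(-30\right) 17 = -510$)
$g = 510$ ($g = \left(-1\right) \left(-510\right) = 510$)
$g V = 510 \left(-23\right) = -11730$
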